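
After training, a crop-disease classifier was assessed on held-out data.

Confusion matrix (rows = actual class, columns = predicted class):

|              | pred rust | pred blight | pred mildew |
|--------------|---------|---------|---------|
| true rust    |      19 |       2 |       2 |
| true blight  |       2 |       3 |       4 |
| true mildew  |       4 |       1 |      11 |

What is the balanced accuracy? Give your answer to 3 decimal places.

Balanced accuracy = mean of per-class recall.
  rust: recall = 19/23 = 0.8261
  blight: recall = 3/9 = 0.3333
  mildew: recall = 11/16 = 0.6875
Mean = (0.8261 + 0.3333 + 0.6875) / 3 = 0.616

0.616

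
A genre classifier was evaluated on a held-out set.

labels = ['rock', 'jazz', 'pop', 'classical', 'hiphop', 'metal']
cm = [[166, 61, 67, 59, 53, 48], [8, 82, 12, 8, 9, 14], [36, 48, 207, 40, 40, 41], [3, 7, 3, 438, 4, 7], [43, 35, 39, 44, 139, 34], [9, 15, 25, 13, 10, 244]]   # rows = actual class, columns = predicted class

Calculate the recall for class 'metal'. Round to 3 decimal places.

Take TP from the diagonal, FP from the rest of the 'metal' prediction marginal, FN from the rest of the 'metal' actual marginal.
recall = TP/(TP+FN).
metal: TP=244, FN=9+15+25+13+10=72 → 244/316 = 0.7722

0.772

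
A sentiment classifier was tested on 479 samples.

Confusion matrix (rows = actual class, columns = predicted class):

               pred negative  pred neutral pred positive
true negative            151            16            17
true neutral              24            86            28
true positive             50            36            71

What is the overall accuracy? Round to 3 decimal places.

0.643

Accuracy = trace / total = (151+86+71=308) / 479 = 308/479 = 0.643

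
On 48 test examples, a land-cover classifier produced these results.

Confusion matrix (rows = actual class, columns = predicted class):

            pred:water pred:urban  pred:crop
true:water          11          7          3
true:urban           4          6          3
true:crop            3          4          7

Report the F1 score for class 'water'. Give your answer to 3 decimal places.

F1 score = 2·TP/(2·TP+FP+FN).
water: TP=11, FP=4+3=7, FN=7+3=10 → 22/39 = 0.5641

0.564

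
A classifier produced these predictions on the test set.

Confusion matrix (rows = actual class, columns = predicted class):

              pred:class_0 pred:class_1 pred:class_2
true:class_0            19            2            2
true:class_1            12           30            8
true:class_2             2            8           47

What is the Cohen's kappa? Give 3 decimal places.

Observed agreement pₒ = trace/N = 96/130 = 0.7385
Expected agreement pₑ = Σ (rowᵢ·colᵢ)/N² = (23·33 + 50·40 + 57·57)/130² = 0.3555
κ = (pₒ − pₑ)/(1 − pₑ) = (0.7385 − 0.3555)/(1 − 0.3555) = 0.594

0.594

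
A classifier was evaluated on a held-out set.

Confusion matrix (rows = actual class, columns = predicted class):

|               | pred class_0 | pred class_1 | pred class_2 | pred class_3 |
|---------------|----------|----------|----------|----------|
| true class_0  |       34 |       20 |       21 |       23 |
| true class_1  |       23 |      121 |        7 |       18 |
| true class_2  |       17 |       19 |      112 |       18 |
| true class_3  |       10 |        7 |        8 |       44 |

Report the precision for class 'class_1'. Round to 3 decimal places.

One-vs-rest for 'class_1': TP = diagonal; FP = other classes predicted 'class_1'; FN = 'class_1' predicted as other.
precision = TP/(TP+FP).
class_1: TP=121, FP=20+19+7=46 → 121/167 = 0.7246

0.725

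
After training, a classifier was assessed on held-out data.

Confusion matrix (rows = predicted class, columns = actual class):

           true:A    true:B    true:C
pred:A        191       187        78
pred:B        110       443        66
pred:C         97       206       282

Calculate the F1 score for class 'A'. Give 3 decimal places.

F1 score = 2·TP/(2·TP+FP+FN).
A: TP=191, FP=187+78=265, FN=110+97=207 → 382/854 = 0.4473

0.447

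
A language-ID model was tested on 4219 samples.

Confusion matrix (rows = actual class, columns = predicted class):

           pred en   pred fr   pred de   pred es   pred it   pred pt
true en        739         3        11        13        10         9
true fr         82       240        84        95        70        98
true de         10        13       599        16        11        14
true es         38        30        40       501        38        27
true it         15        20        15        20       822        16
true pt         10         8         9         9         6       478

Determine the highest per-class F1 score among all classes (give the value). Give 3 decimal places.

Per-class F1 score (2·TP/(2·TP+FP+FN)):
  en: TP=739, FP=82+10+38+15+10=155, FN=3+11+13+10+9=46 → 1478/1679 = 0.8803
  fr: TP=240, FP=3+13+30+20+8=74, FN=82+84+95+70+98=429 → 480/983 = 0.4883
  de: TP=599, FP=11+84+40+15+9=159, FN=10+13+16+11+14=64 → 1198/1421 = 0.8431
  es: TP=501, FP=13+95+16+20+9=153, FN=38+30+40+38+27=173 → 1002/1328 = 0.7545
  it: TP=822, FP=10+70+11+38+6=135, FN=15+20+15+20+16=86 → 1644/1865 = 0.8815
  pt: TP=478, FP=9+98+14+27+16=164, FN=10+8+9+9+6=42 → 956/1162 = 0.8227
Highest is class 'it' with F1 score = 0.882.

0.882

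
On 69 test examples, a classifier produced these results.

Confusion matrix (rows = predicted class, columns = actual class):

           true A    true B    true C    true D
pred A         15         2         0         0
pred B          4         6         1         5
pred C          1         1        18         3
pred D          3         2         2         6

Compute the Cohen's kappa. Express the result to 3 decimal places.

Observed agreement pₒ = trace/N = 45/69 = 0.6522
Expected agreement pₑ = Σ (rowᵢ·colᵢ)/N² = (23·17 + 11·16 + 21·23 + 14·13)/69² = 0.2588
κ = (pₒ − pₑ)/(1 − pₑ) = (0.6522 − 0.2588)/(1 − 0.2588) = 0.531

0.531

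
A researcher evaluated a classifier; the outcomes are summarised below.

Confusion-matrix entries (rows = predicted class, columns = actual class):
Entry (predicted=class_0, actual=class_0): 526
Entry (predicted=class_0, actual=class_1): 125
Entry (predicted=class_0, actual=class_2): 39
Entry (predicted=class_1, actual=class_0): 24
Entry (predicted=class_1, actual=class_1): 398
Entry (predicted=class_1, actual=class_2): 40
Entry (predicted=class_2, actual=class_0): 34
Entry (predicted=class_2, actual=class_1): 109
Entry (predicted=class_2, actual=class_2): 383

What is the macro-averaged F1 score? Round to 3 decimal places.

0.776

Per-class F1 score (2·TP/(2·TP+FP+FN)):
  class_0: TP=526, FP=125+39=164, FN=24+34=58 → 1052/1274 = 0.8257
  class_1: TP=398, FP=24+40=64, FN=125+109=234 → 796/1094 = 0.7276
  class_2: TP=383, FP=34+109=143, FN=39+40=79 → 766/988 = 0.7753
Macro-F1 score = mean = (0.8257 + 0.7276 + 0.7753) / 3 = 0.776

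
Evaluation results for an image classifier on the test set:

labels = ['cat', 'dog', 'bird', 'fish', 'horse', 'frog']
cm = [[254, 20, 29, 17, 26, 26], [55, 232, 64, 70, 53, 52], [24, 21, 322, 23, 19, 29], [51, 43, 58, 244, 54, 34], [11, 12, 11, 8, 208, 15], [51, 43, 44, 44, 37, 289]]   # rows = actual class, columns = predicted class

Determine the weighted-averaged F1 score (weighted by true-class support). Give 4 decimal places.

Per-class F1 score (2·TP/(2·TP+FP+FN)):
  cat: TP=254, FP=55+24+51+11+51=192, FN=20+29+17+26+26=118 → 508/818 = 0.62103
  dog: TP=232, FP=20+21+43+12+43=139, FN=55+64+70+53+52=294 → 464/897 = 0.51728
  bird: TP=322, FP=29+64+58+11+44=206, FN=24+21+23+19+29=116 → 644/966 = 0.66667
  fish: TP=244, FP=17+70+23+8+44=162, FN=51+43+58+54+34=240 → 488/890 = 0.54831
  horse: TP=208, FP=26+53+19+54+37=189, FN=11+12+11+8+15=57 → 416/662 = 0.62840
  frog: TP=289, FP=26+52+29+34+15=156, FN=51+43+44+44+37=219 → 578/953 = 0.60651
Weighted-F1 score = Σ (supportᵢ/N)·F1 scoreᵢ with N=2593: (372/2593)·0.62103 + (526/2593)·0.51728 + (438/2593)·0.66667 + (484/2593)·0.54831 + (265/2593)·0.62840 + (508/2593)·0.60651 = 0.5920

0.5920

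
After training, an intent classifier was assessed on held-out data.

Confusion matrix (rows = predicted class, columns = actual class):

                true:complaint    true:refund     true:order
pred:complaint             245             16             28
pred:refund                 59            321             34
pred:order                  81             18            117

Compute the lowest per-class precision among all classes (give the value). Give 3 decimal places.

0.542

Per-class precision (TP/(TP+FP)):
  complaint: TP=245, FP=16+28=44 → 245/289 = 0.8478
  refund: TP=321, FP=59+34=93 → 321/414 = 0.7754
  order: TP=117, FP=81+18=99 → 117/216 = 0.5417
Lowest is class 'order' with precision = 0.542.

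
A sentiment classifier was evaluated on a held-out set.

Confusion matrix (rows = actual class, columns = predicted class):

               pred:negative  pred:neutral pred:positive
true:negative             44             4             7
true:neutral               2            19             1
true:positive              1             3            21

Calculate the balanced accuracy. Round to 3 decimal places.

Balanced accuracy = mean of per-class recall.
  negative: recall = 44/55 = 0.8000
  neutral: recall = 19/22 = 0.8636
  positive: recall = 21/25 = 0.8400
Mean = (0.8000 + 0.8636 + 0.8400) / 3 = 0.835

0.835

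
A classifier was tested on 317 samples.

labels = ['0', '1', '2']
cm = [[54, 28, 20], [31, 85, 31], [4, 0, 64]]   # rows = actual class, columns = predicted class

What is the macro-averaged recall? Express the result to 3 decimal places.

Per-class recall (TP/(TP+FN)):
  0: TP=54, FN=28+20=48 → 54/102 = 0.5294
  1: TP=85, FN=31+31=62 → 85/147 = 0.5782
  2: TP=64, FN=4+0=4 → 64/68 = 0.9412
Macro-recall = mean = (0.5294 + 0.5782 + 0.9412) / 3 = 0.683

0.683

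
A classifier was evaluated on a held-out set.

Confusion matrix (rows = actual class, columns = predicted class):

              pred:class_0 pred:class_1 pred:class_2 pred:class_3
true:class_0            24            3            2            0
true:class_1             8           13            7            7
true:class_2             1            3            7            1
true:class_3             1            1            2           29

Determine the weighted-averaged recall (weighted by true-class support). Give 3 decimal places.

0.670

Per-class recall (TP/(TP+FN)):
  class_0: TP=24, FN=3+2+0=5 → 24/29 = 0.8276
  class_1: TP=13, FN=8+7+7=22 → 13/35 = 0.3714
  class_2: TP=7, FN=1+3+1=5 → 7/12 = 0.5833
  class_3: TP=29, FN=1+1+2=4 → 29/33 = 0.8788
Weighted-recall = Σ (supportᵢ/N)·recallᵢ with N=109: (29/109)·0.8276 + (35/109)·0.3714 + (12/109)·0.5833 + (33/109)·0.8788 = 0.670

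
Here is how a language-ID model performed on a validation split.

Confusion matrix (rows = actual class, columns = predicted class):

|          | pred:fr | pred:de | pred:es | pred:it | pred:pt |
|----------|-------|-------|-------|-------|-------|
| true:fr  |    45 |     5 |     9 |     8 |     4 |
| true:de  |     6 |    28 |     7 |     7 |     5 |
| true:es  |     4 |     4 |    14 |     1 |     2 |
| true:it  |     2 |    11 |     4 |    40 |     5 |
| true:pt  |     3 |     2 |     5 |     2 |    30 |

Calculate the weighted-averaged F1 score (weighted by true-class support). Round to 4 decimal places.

Per-class F1 score (2·TP/(2·TP+FP+FN)):
  fr: TP=45, FP=6+4+2+3=15, FN=5+9+8+4=26 → 90/131 = 0.68702
  de: TP=28, FP=5+4+11+2=22, FN=6+7+7+5=25 → 56/103 = 0.54369
  es: TP=14, FP=9+7+4+5=25, FN=4+4+1+2=11 → 28/64 = 0.43750
  it: TP=40, FP=8+7+1+2=18, FN=2+11+4+5=22 → 80/120 = 0.66667
  pt: TP=30, FP=4+5+2+5=16, FN=3+2+5+2=12 → 60/88 = 0.68182
Weighted-F1 score = Σ (supportᵢ/N)·F1 scoreᵢ with N=253: (71/253)·0.68702 + (53/253)·0.54369 + (25/253)·0.43750 + (62/253)·0.66667 + (42/253)·0.68182 = 0.6265

0.6265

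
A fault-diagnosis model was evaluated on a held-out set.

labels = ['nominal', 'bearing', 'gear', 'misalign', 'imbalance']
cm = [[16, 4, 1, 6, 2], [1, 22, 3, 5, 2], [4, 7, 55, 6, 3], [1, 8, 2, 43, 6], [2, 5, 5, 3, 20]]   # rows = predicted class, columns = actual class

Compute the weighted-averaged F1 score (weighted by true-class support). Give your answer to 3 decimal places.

Per-class F1 score (2·TP/(2·TP+FP+FN)):
  nominal: TP=16, FP=4+1+6+2=13, FN=1+4+1+2=8 → 32/53 = 0.6038
  bearing: TP=22, FP=1+3+5+2=11, FN=4+7+8+5=24 → 44/79 = 0.5570
  gear: TP=55, FP=4+7+6+3=20, FN=1+3+2+5=11 → 110/141 = 0.7801
  misalign: TP=43, FP=1+8+2+6=17, FN=6+5+6+3=20 → 86/123 = 0.6992
  imbalance: TP=20, FP=2+5+5+3=15, FN=2+2+3+6=13 → 40/68 = 0.5882
Weighted-F1 score = Σ (supportᵢ/N)·F1 scoreᵢ with N=232: (24/232)·0.6038 + (46/232)·0.5570 + (66/232)·0.7801 + (63/232)·0.6992 + (33/232)·0.5882 = 0.668

0.668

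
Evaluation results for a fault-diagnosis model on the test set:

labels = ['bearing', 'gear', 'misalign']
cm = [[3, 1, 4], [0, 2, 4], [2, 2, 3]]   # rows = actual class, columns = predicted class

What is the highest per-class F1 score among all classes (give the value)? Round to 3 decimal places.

0.462

Per-class F1 score (2·TP/(2·TP+FP+FN)):
  bearing: TP=3, FP=0+2=2, FN=1+4=5 → 6/13 = 0.4615
  gear: TP=2, FP=1+2=3, FN=0+4=4 → 4/11 = 0.3636
  misalign: TP=3, FP=4+4=8, FN=2+2=4 → 6/18 = 0.3333
Highest is class 'bearing' with F1 score = 0.462.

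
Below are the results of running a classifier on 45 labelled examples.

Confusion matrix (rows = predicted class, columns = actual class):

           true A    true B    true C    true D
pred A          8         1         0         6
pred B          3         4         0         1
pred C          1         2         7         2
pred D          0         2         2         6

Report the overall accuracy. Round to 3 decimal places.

Accuracy = trace / total = (8+4+7+6=25) / 45 = 25/45 = 0.556

0.556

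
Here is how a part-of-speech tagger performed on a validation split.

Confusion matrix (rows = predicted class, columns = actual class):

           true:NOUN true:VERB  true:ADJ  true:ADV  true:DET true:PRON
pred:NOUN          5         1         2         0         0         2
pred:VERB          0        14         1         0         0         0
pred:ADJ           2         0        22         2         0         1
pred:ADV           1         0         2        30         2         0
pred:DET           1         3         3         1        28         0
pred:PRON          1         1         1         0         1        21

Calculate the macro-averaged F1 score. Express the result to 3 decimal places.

0.776

Per-class F1 score (2·TP/(2·TP+FP+FN)):
  NOUN: TP=5, FP=1+2+0+0+2=5, FN=0+2+1+1+1=5 → 10/20 = 0.5000
  VERB: TP=14, FP=0+1+0+0+0=1, FN=1+0+0+3+1=5 → 28/34 = 0.8235
  ADJ: TP=22, FP=2+0+2+0+1=5, FN=2+1+2+3+1=9 → 44/58 = 0.7586
  ADV: TP=30, FP=1+0+2+2+0=5, FN=0+0+2+1+0=3 → 60/68 = 0.8824
  DET: TP=28, FP=1+3+3+1+0=8, FN=0+0+0+2+1=3 → 56/67 = 0.8358
  PRON: TP=21, FP=1+1+1+0+1=4, FN=2+0+1+0+0=3 → 42/49 = 0.8571
Macro-F1 score = mean = (0.5000 + 0.8235 + 0.7586 + 0.8824 + 0.8358 + 0.8571) / 6 = 0.776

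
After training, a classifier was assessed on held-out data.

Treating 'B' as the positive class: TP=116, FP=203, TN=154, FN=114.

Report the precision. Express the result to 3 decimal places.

Precision = TP/(TP+FP) = 116/(116+203) = 116/319 = 0.364

0.364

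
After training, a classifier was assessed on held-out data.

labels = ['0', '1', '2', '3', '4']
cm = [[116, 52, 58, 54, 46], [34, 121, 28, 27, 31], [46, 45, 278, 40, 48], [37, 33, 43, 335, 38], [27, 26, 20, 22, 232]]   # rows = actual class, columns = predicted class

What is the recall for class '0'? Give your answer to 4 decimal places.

0.3558

Take TP from the diagonal, FP from the rest of the '0' prediction marginal, FN from the rest of the '0' actual marginal.
recall = TP/(TP+FN).
0: TP=116, FN=52+58+54+46=210 → 116/326 = 0.35583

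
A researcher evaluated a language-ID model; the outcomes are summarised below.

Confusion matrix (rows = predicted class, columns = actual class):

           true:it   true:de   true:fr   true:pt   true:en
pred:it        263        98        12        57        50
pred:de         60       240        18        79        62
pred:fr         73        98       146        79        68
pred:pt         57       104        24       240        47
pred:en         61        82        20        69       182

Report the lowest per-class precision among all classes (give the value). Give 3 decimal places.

0.315

Per-class precision (TP/(TP+FP)):
  it: TP=263, FP=98+12+57+50=217 → 263/480 = 0.5479
  de: TP=240, FP=60+18+79+62=219 → 240/459 = 0.5229
  fr: TP=146, FP=73+98+79+68=318 → 146/464 = 0.3147
  pt: TP=240, FP=57+104+24+47=232 → 240/472 = 0.5085
  en: TP=182, FP=61+82+20+69=232 → 182/414 = 0.4396
Lowest is class 'fr' with precision = 0.315.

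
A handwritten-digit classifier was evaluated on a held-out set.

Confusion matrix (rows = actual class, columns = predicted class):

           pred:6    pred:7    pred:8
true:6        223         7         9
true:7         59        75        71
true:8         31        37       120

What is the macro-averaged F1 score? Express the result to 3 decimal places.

0.630

Per-class F1 score (2·TP/(2·TP+FP+FN)):
  6: TP=223, FP=59+31=90, FN=7+9=16 → 446/552 = 0.8080
  7: TP=75, FP=7+37=44, FN=59+71=130 → 150/324 = 0.4630
  8: TP=120, FP=9+71=80, FN=31+37=68 → 240/388 = 0.6186
Macro-F1 score = mean = (0.8080 + 0.4630 + 0.6186) / 3 = 0.630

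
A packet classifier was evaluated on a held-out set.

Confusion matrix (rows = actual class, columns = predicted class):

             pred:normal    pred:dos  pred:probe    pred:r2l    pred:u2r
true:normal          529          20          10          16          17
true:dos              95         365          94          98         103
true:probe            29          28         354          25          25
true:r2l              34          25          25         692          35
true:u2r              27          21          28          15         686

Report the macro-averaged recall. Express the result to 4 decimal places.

0.7762

Per-class recall (TP/(TP+FN)):
  normal: TP=529, FN=20+10+16+17=63 → 529/592 = 0.89358
  dos: TP=365, FN=95+94+98+103=390 → 365/755 = 0.48344
  probe: TP=354, FN=29+28+25+25=107 → 354/461 = 0.76790
  r2l: TP=692, FN=34+25+25+35=119 → 692/811 = 0.85327
  u2r: TP=686, FN=27+21+28+15=91 → 686/777 = 0.88288
Macro-recall = mean = (0.89358 + 0.48344 + 0.76790 + 0.85327 + 0.88288) / 5 = 0.7762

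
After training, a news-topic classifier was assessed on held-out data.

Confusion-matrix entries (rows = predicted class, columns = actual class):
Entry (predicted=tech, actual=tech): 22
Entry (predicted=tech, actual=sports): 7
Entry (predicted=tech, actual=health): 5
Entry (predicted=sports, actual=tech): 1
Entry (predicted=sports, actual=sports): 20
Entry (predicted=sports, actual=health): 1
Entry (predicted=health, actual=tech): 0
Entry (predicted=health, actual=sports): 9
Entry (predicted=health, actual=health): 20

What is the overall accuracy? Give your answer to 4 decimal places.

0.7294

Accuracy = trace / total = (22+20+20=62) / 85 = 62/85 = 0.7294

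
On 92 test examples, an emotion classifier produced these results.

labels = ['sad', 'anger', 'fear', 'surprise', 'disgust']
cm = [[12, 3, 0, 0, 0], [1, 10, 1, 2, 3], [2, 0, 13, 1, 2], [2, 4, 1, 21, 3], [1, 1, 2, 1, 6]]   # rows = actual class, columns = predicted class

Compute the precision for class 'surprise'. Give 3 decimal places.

One-vs-rest for 'surprise': TP = diagonal; FP = other classes predicted 'surprise'; FN = 'surprise' predicted as other.
precision = TP/(TP+FP).
surprise: TP=21, FP=0+2+1+1=4 → 21/25 = 0.8400

0.840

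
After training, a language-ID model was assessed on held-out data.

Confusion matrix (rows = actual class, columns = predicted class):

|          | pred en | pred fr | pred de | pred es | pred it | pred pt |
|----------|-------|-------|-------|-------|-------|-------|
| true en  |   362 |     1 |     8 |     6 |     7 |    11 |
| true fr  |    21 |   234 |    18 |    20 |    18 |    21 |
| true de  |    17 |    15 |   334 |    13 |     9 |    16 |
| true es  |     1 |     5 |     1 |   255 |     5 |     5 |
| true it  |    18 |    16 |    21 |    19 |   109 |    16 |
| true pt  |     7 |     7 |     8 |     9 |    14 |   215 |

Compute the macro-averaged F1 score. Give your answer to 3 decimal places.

0.791

Per-class F1 score (2·TP/(2·TP+FP+FN)):
  en: TP=362, FP=21+17+1+18+7=64, FN=1+8+6+7+11=33 → 724/821 = 0.8819
  fr: TP=234, FP=1+15+5+16+7=44, FN=21+18+20+18+21=98 → 468/610 = 0.7672
  de: TP=334, FP=8+18+1+21+8=56, FN=17+15+13+9+16=70 → 668/794 = 0.8413
  es: TP=255, FP=6+20+13+19+9=67, FN=1+5+1+5+5=17 → 510/594 = 0.8586
  it: TP=109, FP=7+18+9+5+14=53, FN=18+16+21+19+16=90 → 218/361 = 0.6039
  pt: TP=215, FP=11+21+16+5+16=69, FN=7+7+8+9+14=45 → 430/544 = 0.7904
Macro-F1 score = mean = (0.8819 + 0.7672 + 0.8413 + 0.8586 + 0.6039 + 0.7904) / 6 = 0.791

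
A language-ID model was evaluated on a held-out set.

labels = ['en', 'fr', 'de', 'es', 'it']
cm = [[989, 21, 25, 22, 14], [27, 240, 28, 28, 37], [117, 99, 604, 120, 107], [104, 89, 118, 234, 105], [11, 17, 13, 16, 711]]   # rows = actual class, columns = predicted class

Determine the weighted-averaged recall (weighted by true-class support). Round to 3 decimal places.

0.713

Per-class recall (TP/(TP+FN)):
  en: TP=989, FN=21+25+22+14=82 → 989/1071 = 0.9234
  fr: TP=240, FN=27+28+28+37=120 → 240/360 = 0.6667
  de: TP=604, FN=117+99+120+107=443 → 604/1047 = 0.5769
  es: TP=234, FN=104+89+118+105=416 → 234/650 = 0.3600
  it: TP=711, FN=11+17+13+16=57 → 711/768 = 0.9258
Weighted-recall = Σ (supportᵢ/N)·recallᵢ with N=3896: (1071/3896)·0.9234 + (360/3896)·0.6667 + (1047/3896)·0.5769 + (650/3896)·0.3600 + (768/3896)·0.9258 = 0.713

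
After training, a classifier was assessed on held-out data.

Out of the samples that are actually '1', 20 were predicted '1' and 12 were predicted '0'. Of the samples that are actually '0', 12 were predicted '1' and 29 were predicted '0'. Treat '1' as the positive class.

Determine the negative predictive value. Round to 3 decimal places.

NPV = TN/(TN+FN) = 29/(29+12) = 0.707

0.707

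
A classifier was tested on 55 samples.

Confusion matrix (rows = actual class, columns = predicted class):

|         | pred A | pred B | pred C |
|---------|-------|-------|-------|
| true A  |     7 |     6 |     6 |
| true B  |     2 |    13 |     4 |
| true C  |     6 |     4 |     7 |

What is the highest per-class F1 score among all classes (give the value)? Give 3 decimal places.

0.619

Per-class F1 score (2·TP/(2·TP+FP+FN)):
  A: TP=7, FP=2+6=8, FN=6+6=12 → 14/34 = 0.4118
  B: TP=13, FP=6+4=10, FN=2+4=6 → 26/42 = 0.6190
  C: TP=7, FP=6+4=10, FN=6+4=10 → 14/34 = 0.4118
Highest is class 'B' with F1 score = 0.619.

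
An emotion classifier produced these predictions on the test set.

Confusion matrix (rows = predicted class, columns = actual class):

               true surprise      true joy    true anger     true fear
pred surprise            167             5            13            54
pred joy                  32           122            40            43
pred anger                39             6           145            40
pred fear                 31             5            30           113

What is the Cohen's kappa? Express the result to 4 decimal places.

0.4922

Observed agreement pₒ = trace/N = 547/885 = 0.61808
Expected agreement pₑ = Σ (rowᵢ·colᵢ)/N² = (269·239 + 138·237 + 228·230 + 250·179)/885² = 0.24793
κ = (pₒ − pₑ)/(1 − pₑ) = (0.61808 − 0.24793)/(1 − 0.24793) = 0.4922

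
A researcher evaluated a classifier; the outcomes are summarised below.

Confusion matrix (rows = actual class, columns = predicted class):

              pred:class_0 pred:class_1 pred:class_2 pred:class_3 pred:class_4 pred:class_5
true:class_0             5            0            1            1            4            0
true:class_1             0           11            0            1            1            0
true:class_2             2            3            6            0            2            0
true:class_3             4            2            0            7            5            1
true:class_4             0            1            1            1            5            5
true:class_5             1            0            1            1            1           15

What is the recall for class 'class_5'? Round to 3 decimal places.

0.789

One-vs-rest for 'class_5': TP = diagonal; FP = other classes predicted 'class_5'; FN = 'class_5' predicted as other.
recall = TP/(TP+FN).
class_5: TP=15, FN=1+0+1+1+1=4 → 15/19 = 0.7895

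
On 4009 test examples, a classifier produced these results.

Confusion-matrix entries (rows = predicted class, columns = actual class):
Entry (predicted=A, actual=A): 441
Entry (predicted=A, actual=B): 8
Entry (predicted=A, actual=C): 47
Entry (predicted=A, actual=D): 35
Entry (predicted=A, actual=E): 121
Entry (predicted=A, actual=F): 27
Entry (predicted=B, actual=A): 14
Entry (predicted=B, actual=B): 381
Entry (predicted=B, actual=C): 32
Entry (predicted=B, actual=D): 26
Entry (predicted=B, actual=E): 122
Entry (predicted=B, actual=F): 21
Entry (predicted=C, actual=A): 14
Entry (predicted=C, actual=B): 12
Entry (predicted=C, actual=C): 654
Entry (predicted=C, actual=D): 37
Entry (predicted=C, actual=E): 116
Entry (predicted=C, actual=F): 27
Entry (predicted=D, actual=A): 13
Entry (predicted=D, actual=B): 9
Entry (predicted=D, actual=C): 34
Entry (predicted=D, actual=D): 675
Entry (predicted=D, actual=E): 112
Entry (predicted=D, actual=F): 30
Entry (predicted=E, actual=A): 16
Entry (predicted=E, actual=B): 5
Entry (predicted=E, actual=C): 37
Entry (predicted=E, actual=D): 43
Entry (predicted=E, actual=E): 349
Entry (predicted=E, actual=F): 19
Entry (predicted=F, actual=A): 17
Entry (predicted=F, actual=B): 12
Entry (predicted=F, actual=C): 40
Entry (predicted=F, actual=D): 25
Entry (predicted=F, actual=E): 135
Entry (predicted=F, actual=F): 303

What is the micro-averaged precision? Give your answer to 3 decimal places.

0.699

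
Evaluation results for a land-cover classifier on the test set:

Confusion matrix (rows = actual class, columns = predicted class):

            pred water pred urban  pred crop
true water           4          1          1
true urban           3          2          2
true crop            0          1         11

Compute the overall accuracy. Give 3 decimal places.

Accuracy = trace / total = (4+2+11=17) / 25 = 17/25 = 0.680

0.680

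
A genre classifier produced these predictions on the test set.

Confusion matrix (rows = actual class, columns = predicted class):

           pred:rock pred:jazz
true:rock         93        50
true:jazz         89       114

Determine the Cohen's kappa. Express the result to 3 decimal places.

0.204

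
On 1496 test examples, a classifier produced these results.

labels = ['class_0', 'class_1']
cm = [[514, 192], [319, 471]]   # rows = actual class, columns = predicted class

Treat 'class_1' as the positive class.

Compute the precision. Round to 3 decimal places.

0.710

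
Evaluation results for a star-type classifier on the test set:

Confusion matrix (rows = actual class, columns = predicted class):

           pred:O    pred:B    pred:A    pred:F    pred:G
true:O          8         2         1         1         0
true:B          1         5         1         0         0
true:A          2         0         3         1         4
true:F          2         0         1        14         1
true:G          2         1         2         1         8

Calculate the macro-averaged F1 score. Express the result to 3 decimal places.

Per-class F1 score (2·TP/(2·TP+FP+FN)):
  O: TP=8, FP=1+2+2+2=7, FN=2+1+1+0=4 → 16/27 = 0.5926
  B: TP=5, FP=2+0+0+1=3, FN=1+1+0+0=2 → 10/15 = 0.6667
  A: TP=3, FP=1+1+1+2=5, FN=2+0+1+4=7 → 6/18 = 0.3333
  F: TP=14, FP=1+0+1+1=3, FN=2+0+1+1=4 → 28/35 = 0.8000
  G: TP=8, FP=0+0+4+1=5, FN=2+1+2+1=6 → 16/27 = 0.5926
Macro-F1 score = mean = (0.5926 + 0.6667 + 0.3333 + 0.8000 + 0.5926) / 5 = 0.597

0.597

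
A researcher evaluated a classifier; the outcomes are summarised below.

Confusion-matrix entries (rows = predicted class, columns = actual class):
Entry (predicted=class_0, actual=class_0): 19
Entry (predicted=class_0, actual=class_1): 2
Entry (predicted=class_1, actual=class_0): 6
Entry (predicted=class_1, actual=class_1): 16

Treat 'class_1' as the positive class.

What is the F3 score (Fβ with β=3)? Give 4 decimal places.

0.8696

Fβ = (1+β²)·TP / ((1+β²)·TP + β²·FN + FP), with β²=9
= 10·16 / (10·16 + 9·2 + 6) = 0.8696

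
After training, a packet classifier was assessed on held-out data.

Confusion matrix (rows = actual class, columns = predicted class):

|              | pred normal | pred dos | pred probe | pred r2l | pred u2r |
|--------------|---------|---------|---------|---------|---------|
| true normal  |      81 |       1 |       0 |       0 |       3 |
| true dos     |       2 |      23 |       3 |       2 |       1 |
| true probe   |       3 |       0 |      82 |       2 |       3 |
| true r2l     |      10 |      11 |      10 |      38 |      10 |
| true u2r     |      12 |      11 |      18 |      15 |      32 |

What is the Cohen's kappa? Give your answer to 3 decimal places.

0.602

Observed agreement pₒ = trace/N = 256/373 = 0.6863
Expected agreement pₑ = Σ (rowᵢ·colᵢ)/N² = (85·108 + 31·46 + 90·113 + 79·57 + 88·49)/373² = 0.2127
κ = (pₒ − pₑ)/(1 − pₑ) = (0.6863 − 0.2127)/(1 − 0.2127) = 0.602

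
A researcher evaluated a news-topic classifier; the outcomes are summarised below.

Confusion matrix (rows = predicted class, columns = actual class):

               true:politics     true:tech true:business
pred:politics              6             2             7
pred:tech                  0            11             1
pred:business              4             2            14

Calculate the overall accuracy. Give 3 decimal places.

Accuracy = trace / total = (6+11+14=31) / 47 = 31/47 = 0.660

0.660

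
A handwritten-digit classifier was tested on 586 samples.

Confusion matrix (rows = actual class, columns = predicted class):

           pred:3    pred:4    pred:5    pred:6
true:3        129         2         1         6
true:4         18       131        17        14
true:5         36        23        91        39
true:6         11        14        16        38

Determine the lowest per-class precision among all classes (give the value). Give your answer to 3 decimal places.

Per-class precision (TP/(TP+FP)):
  3: TP=129, FP=18+36+11=65 → 129/194 = 0.6649
  4: TP=131, FP=2+23+14=39 → 131/170 = 0.7706
  5: TP=91, FP=1+17+16=34 → 91/125 = 0.7280
  6: TP=38, FP=6+14+39=59 → 38/97 = 0.3918
Lowest is class '6' with precision = 0.392.

0.392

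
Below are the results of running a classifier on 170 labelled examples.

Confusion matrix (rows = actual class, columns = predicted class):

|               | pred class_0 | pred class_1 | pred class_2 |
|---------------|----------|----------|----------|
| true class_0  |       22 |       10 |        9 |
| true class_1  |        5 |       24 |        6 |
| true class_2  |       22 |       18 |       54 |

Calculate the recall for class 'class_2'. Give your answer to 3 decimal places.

recall = TP/(TP+FN).
class_2: TP=54, FN=22+18=40 → 54/94 = 0.5745

0.574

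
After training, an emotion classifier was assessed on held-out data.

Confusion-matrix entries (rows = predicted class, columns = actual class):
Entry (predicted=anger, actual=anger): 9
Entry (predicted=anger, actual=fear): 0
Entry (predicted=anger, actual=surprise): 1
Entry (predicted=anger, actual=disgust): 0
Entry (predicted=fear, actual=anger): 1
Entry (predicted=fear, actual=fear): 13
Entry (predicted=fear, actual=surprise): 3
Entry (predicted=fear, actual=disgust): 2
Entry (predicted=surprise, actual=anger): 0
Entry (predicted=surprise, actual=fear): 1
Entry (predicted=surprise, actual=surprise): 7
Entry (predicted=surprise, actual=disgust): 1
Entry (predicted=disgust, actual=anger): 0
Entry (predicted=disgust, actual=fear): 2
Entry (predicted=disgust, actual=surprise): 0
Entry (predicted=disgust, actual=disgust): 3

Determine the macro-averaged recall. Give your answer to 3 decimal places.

0.712

Per-class recall (TP/(TP+FN)):
  anger: TP=9, FN=1+0+0=1 → 9/10 = 0.9000
  fear: TP=13, FN=0+1+2=3 → 13/16 = 0.8125
  surprise: TP=7, FN=1+3+0=4 → 7/11 = 0.6364
  disgust: TP=3, FN=0+2+1=3 → 3/6 = 0.5000
Macro-recall = mean = (0.9000 + 0.8125 + 0.6364 + 0.5000) / 4 = 0.712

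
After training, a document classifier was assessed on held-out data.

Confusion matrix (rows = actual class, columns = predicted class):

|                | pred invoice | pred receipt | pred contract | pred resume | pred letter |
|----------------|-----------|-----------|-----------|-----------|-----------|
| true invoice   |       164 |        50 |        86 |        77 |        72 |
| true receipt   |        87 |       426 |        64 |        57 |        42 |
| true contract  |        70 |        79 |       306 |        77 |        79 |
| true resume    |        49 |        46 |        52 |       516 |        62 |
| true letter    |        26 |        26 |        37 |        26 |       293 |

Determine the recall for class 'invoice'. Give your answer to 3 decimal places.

0.365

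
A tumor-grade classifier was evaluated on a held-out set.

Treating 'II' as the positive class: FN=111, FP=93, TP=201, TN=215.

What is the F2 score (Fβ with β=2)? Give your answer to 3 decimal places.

Fβ = (1+β²)·TP / ((1+β²)·TP + β²·FN + FP), with β²=4
= 5·201 / (5·201 + 4·111 + 93) = 0.652

0.652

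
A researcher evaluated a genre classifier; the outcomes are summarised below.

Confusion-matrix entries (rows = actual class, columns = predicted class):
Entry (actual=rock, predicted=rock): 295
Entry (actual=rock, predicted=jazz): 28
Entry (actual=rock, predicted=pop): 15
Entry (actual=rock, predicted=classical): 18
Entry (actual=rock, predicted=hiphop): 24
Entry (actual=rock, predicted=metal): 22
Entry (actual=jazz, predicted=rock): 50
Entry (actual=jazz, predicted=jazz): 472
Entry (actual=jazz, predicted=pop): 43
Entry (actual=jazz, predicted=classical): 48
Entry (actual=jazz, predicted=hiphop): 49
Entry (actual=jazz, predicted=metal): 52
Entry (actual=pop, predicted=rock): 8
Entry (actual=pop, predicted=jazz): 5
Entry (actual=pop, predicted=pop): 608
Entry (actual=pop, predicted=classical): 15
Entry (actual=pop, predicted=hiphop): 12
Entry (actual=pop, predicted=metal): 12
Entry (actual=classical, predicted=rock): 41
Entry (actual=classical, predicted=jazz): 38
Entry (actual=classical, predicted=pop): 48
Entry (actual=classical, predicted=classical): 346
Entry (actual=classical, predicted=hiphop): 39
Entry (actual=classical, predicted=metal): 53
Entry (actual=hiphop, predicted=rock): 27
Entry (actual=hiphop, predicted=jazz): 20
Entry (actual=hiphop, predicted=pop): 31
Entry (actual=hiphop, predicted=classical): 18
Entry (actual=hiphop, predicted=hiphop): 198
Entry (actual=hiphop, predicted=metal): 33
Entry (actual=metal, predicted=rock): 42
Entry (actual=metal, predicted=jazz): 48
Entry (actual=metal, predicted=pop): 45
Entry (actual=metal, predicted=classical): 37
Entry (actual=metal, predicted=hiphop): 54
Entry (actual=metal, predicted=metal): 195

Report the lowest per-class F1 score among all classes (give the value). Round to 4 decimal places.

Per-class F1 score (2·TP/(2·TP+FP+FN)):
  rock: TP=295, FP=50+8+41+27+42=168, FN=28+15+18+24+22=107 → 590/865 = 0.68208
  jazz: TP=472, FP=28+5+38+20+48=139, FN=50+43+48+49+52=242 → 944/1325 = 0.71245
  pop: TP=608, FP=15+43+48+31+45=182, FN=8+5+15+12+12=52 → 1216/1450 = 0.83862
  classical: TP=346, FP=18+48+15+18+37=136, FN=41+38+48+39+53=219 → 692/1047 = 0.66094
  hiphop: TP=198, FP=24+49+12+39+54=178, FN=27+20+31+18+33=129 → 396/703 = 0.56330
  metal: TP=195, FP=22+52+12+53+33=172, FN=42+48+45+37+54=226 → 390/788 = 0.49492
Lowest is class 'metal' with F1 score = 0.4949.

0.4949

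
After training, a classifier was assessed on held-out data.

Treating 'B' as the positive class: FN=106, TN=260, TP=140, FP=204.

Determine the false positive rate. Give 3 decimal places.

FPR = FP/(FP+TN) = 204/(204+260) = 0.440

0.440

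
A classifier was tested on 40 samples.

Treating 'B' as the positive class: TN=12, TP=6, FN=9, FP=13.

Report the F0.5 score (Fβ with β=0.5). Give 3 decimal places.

0.330

Fβ = (1+β²)·TP / ((1+β²)·TP + β²·FN + FP), with β²=1/4
= 1.25·6 / (1.25·6 + 0.25·9 + 13) = 0.330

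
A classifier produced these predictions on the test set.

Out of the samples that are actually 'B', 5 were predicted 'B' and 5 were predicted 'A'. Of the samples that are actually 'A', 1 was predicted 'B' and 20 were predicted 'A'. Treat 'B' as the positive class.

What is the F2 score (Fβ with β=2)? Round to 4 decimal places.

0.5435

Fβ = (1+β²)·TP / ((1+β²)·TP + β²·FN + FP), with β²=4
= 5·5 / (5·5 + 4·5 + 1) = 0.5435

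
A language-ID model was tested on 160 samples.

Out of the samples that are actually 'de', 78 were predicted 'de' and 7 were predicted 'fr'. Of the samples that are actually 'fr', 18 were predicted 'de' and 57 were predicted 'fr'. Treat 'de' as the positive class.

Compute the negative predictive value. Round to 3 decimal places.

0.891

NPV = TN/(TN+FN) = 57/(57+7) = 0.891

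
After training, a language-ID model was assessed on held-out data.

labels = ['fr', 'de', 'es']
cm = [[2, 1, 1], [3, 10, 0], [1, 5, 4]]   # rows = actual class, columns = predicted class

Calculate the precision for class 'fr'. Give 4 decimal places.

0.3333

Take TP from the diagonal, FP from the rest of the 'fr' prediction marginal, FN from the rest of the 'fr' actual marginal.
precision = TP/(TP+FP).
fr: TP=2, FP=3+1=4 → 2/6 = 0.33333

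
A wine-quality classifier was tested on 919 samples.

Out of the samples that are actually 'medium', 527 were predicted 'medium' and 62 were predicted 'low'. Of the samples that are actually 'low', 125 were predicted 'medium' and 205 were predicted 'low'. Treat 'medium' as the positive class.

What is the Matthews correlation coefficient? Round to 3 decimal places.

0.545

MCC = (TP·TN − FP·FN) / √((TP+FP)(TP+FN)(TN+FP)(TN+FN))
Numerator = 527·205 − 125·62 = 100285
Denominator = √(652·589·330·267) = √33836707080 = 183947.5661
MCC = 100285 / 183947.5661 = 0.545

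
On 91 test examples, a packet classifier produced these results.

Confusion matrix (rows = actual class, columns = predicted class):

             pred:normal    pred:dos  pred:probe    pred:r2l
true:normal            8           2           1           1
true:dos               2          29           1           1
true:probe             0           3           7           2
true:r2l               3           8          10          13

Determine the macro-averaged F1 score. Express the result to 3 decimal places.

0.594

Per-class F1 score (2·TP/(2·TP+FP+FN)):
  normal: TP=8, FP=2+0+3=5, FN=2+1+1=4 → 16/25 = 0.6400
  dos: TP=29, FP=2+3+8=13, FN=2+1+1=4 → 58/75 = 0.7733
  probe: TP=7, FP=1+1+10=12, FN=0+3+2=5 → 14/31 = 0.4516
  r2l: TP=13, FP=1+1+2=4, FN=3+8+10=21 → 26/51 = 0.5098
Macro-F1 score = mean = (0.6400 + 0.7733 + 0.4516 + 0.5098) / 4 = 0.594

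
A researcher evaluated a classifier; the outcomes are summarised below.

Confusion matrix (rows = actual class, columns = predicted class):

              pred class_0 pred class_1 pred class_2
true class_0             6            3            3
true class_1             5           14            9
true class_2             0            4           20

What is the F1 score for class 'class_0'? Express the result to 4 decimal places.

0.5217

One-vs-rest for 'class_0': TP = diagonal; FP = other classes predicted 'class_0'; FN = 'class_0' predicted as other.
F1 score = 2·TP/(2·TP+FP+FN).
class_0: TP=6, FP=5+0=5, FN=3+3=6 → 12/23 = 0.52174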